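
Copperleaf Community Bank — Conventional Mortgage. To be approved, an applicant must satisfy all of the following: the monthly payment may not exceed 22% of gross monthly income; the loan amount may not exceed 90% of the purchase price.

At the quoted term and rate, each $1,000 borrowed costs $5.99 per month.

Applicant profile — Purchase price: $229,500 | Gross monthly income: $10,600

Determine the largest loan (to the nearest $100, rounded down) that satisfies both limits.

$206,500

Payment cap: 22% × $10,600 = $2,332/month.
At $5.99 per $1,000, that supports 2,332/5.99 × 1,000 ≈ $389,315 → $389,300.
LTV cap: 90% × $229,500 = $206,550 → $206,500.
Binding constraint: loan-to-value.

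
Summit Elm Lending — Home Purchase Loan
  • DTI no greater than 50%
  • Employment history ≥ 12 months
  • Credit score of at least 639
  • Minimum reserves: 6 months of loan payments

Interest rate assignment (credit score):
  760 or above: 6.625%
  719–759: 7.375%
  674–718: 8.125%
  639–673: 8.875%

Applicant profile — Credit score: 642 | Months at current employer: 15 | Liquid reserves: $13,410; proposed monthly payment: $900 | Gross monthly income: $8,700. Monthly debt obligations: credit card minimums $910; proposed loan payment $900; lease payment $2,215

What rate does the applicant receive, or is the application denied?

Approved at 8.875%

Credit score 642 ≥ 639 (meets minimum)
Total monthly debts = (910 + 900 + 2,215) = 4,025. Debt-to-income = 4,025/8,700 = 46.3% — meets 50% limit
Reserves = 13,410/900 = 14.9 months ≥ 6
Employment 15 ≥ 12 months
All requirements met. Score 642 falls in the 639–673 tier → 8.875%.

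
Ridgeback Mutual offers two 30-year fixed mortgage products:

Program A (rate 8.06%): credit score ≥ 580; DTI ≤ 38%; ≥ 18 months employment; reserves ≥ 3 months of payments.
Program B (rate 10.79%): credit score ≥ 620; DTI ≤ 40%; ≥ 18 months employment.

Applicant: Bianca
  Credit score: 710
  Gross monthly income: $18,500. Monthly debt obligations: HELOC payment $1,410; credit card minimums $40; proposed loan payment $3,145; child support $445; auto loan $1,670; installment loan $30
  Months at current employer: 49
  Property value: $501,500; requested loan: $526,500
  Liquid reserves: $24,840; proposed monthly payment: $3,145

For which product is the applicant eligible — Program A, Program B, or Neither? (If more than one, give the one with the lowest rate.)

Total debts = (1,410 + 40 + 3,145 + 445 + 1,670 + 30) = 6,740; DTI = 6,740/18,500 = 36.4%.
LTV = 526,500/501,500 = 105%.
Reserves = 24,840/3,145 = 7.9 months.
Program A: score 710 ≥ 580; DTI 36.4% ≤ 38%; employment 49 ≥ 18 mo; reserves 7.9 ≥ 3 mo → qualifies.
Program B: score 710 ≥ 620; DTI 36.4% ≤ 40%; employment 49 ≥ 18 mo → qualifies.
Qualifying: Program A, Program B. Lowest rate is 8.06% → Program A.

Program A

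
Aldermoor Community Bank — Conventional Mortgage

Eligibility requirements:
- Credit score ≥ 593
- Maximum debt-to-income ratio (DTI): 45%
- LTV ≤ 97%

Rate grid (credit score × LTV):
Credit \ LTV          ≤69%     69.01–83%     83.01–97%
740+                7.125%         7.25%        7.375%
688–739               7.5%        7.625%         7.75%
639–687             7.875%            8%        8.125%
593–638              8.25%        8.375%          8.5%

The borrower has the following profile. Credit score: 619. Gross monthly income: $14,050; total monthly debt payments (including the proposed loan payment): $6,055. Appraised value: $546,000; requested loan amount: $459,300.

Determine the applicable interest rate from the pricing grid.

Credit score 619 ≥ 593; Debt-to-income = 6,055/14,050 = 43.1% — meets 45% limit
Loan-to-value = 459,300/546,000 = 84.1% — pass (97% max)
Score 619 is in the 593–638 band; LTV 84.1% is in the 83.01–97% band → 8.5%.

8.5%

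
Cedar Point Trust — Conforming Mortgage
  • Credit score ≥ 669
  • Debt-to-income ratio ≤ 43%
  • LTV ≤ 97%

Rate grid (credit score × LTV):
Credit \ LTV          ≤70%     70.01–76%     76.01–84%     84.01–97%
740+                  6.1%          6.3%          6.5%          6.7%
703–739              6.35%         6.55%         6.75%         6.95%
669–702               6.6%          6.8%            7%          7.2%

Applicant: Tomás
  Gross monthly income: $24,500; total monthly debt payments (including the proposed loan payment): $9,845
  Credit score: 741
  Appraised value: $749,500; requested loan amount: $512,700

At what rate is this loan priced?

Credit score 741 ≥ 669; DTI: 9,845 ÷ 24,500 = 40.2%, within the 43% cap
LTV = 512,700/749,500 = 68.4% ≤ 97%
Score 741 is in the 740+ band; LTV 68.4% is in the ≤70% band → 6.1%.

6.1%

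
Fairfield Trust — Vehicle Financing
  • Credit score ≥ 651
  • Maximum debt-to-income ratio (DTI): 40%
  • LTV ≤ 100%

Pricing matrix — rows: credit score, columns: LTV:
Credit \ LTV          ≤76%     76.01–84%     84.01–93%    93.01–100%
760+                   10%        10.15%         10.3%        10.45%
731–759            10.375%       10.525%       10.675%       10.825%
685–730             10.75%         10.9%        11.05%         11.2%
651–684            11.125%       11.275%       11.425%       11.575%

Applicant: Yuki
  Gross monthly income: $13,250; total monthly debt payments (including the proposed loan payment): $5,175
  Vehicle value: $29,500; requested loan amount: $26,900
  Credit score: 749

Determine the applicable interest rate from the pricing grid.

Credit score 749 ≥ 651; DTI: 5,175 ÷ 13,250 = 39.1%, within the 40% cap
LTV = 26,900/29,500 = 91.2% ≤ 100%
Row: 749 falls in 731–759. Column: 91.2% falls in 84.01–93%. Rate = 10.675%.

10.675%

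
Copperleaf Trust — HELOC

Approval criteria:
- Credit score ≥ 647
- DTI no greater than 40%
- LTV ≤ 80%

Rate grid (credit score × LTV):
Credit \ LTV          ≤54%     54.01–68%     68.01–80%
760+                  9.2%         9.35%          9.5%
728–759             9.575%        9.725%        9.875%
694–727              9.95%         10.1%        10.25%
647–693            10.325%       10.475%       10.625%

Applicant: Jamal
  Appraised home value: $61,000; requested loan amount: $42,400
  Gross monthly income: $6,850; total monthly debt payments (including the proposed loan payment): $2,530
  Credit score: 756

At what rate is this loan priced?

Credit score 756 ≥ 647; DTI = 2,530/6,850 = 36.9% ≤ 40%
LTV = 42,400/61,000 = 69.5% ≤ 80%
Row: 756 falls in 728–759. Column: 69.5% falls in 68.01–80%. Rate = 9.875%.

9.875%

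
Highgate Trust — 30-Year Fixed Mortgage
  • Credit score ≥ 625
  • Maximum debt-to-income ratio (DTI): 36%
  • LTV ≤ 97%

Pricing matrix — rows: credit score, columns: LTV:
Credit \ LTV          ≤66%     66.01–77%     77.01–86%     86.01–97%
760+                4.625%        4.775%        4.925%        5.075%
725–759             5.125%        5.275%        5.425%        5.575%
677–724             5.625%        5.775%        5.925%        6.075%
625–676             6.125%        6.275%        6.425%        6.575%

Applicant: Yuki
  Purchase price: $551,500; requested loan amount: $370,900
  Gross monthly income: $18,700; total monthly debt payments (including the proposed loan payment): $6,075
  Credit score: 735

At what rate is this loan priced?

5.275%

Credit score 735 ≥ 625; DTI: 6,075 ÷ 18,700 = 32.5%, within the 36% cap
Loan-to-value = 370,900/551,500 = 67.3% — pass (97% max)
Credit 735 → row 725–759; LTV 67.3% → column 66.01–77%. Grid cell → 5.275%.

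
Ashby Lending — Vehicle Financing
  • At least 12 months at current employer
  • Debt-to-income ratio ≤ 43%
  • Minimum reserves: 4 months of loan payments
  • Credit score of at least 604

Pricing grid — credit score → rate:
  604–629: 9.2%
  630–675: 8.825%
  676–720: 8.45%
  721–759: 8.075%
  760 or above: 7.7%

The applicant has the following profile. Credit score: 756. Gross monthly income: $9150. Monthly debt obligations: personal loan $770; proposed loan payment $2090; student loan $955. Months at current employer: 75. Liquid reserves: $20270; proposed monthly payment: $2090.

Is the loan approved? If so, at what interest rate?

Approved at 8.075%

Credit score 756 ≥ 604 (meets minimum)
Total monthly debts = (770 + 2,090 + 955) = 3,815. DTI: 3,815 ÷ 9,150 = 41.7%, within the 43% cap
Employment 75 ≥ 12 months
Reserves = 20,270/2,090 = 9.7 months ≥ 4
All requirements met. Score 756 falls in the 721–759 tier → 8.075%.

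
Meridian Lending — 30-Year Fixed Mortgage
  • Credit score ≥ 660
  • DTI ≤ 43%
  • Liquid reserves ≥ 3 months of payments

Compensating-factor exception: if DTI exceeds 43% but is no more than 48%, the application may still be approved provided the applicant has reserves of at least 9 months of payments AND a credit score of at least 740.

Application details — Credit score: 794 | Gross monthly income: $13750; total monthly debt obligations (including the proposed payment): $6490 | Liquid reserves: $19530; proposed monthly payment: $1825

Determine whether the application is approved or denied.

Credit score 794 ≥ 660 (meets base)
DTI: 6,490 ÷ 13,750 = 47.2%, over the 43% base limit.
Reserves = 19,530/1,825 = 10.7 months ≥ 3
DTI 47.2% is within the 43%–48% exception band; checking compensating factors.
Reserves 10.7 ≥ 9 months; credit score 794 ≥ 740.
Both override conditions satisfied; DTI exception granted.

Approved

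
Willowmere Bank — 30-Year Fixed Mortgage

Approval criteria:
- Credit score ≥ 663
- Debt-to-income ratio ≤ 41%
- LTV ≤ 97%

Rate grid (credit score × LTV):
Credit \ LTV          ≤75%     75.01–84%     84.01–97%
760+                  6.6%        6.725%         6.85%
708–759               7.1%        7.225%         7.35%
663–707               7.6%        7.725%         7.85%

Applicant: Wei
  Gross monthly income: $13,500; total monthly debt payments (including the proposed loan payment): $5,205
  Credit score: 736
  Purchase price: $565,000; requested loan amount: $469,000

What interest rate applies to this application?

Credit score 736 ≥ 663; Debt-to-income = 5,205/13,500 = 38.6% — meets 41% limit
Loan-to-value = 469,000/565,000 = 83% — pass (97% max)
Credit 736 → row 708–759; LTV 83% → column 75.01–84%. Grid cell → 7.225%.

7.225%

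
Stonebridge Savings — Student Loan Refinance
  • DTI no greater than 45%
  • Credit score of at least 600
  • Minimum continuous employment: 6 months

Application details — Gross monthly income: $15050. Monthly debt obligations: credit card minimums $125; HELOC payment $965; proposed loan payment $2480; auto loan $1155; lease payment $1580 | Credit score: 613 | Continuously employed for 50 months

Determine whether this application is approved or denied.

Approved

Total monthly debts = (125 + 965 + 2,480 + 1,155 + 1,580) = 6,305. DTI: 6,305 ÷ 15,050 = 41.9%, within the 45% cap
Credit score 613 ≥ 600 (meets)
Employment 50 ≥ 6 months
All criteria satisfied.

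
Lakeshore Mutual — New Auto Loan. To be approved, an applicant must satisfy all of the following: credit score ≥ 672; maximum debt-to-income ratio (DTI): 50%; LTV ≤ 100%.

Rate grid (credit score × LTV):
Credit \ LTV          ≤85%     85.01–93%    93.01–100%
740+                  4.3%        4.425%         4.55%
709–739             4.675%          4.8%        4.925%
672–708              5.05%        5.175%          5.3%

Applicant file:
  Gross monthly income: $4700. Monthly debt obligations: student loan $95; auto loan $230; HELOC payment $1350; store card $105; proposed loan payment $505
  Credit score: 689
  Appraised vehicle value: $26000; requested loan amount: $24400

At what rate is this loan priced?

5.3%

Credit score 689 ≥ 672; Total monthly debts = (95 + 230 + 1,350 + 105 + 505) = 2,285. DTI = 2,285/4,700 = 48.6% ≤ 50%
Loan-to-value = 24,400/26,000 = 93.8% — pass (100% max)
Credit 689 → row 672–708; LTV 93.8% → column 93.01–100%. Grid cell → 5.3%.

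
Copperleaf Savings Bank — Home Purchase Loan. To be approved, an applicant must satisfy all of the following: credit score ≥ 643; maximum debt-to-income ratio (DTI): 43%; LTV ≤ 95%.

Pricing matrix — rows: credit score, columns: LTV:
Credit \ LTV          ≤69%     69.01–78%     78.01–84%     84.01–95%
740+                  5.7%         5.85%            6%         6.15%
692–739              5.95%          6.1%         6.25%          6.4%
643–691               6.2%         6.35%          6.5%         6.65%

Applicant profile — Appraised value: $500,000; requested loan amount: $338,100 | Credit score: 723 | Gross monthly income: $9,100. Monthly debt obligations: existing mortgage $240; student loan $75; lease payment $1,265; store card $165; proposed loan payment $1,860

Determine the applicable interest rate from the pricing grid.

Credit score 723 ≥ 643; Total monthly debts = (240 + 75 + 1,265 + 165 + 1,860) = 3,605. DTI = 3,605/9,100 = 39.6% ≤ 43%
LTV: 338,100 ÷ 500,000 = 67.6%, within 95% cap
Row: 723 falls in 692–739. Column: 67.6% falls in ≤69%. Rate = 5.95%.

5.95%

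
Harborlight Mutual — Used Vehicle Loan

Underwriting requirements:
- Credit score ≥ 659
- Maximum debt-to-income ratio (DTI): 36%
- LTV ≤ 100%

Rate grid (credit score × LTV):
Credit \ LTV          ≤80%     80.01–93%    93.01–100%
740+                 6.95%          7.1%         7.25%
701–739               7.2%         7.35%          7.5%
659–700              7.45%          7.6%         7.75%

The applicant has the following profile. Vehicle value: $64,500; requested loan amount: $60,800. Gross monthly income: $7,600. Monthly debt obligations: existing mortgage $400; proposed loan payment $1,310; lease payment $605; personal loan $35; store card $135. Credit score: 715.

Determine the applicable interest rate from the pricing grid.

Credit score 715 ≥ 659; Total monthly debts = (400 + 1,310 + 605 + 35 + 135) = 2,485. DTI = 2,485/7,600 = 32.7% ≤ 36%
LTV = 60,800/64,500 = 94.3% ≤ 100%
Credit 715 → row 701–739; LTV 94.3% → column 93.01–100%. Grid cell → 7.5%.

7.5%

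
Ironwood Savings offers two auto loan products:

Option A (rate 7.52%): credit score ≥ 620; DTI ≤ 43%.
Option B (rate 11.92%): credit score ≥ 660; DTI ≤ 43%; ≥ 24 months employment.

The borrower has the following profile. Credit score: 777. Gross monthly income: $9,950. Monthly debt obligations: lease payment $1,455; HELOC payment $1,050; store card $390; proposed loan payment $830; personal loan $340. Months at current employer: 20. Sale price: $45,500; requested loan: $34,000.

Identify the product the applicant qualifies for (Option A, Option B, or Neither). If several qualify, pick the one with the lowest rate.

Total debts = (1,455 + 1,050 + 390 + 830 + 340) = 4,065; DTI = 4,065/9,950 = 40.9%.
LTV = 34,000/45,500 = 74.7%.
Option A: score 777 ≥ 620; DTI 40.9% ≤ 43% → qualifies.
Option B: score 777 ≥ 660; DTI 40.9% ≤ 43%; employment 20 < 24 mo → does not qualify.

Option A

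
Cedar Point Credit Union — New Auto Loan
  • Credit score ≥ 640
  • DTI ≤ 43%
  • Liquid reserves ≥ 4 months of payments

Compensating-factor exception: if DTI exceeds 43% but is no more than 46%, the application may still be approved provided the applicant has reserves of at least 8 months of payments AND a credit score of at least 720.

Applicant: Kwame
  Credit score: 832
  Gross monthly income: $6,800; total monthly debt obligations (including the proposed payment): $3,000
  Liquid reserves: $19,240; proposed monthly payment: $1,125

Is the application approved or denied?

Approved

Credit score 832 ≥ 640 (meets base)
DTI = 3,000/6,800 = 44.1% > 43% — standard DTI limit exceeded.
Reserves: 19,240 ÷ 1,125 = 17.1 months (meets 4-month minimum)
DTI 44.1% is within the 43%–46% exception band; checking compensating factors.
Reserves 17.1 ≥ 8 months; credit score 832 ≥ 720.
Both compensating conditions met → exception applies.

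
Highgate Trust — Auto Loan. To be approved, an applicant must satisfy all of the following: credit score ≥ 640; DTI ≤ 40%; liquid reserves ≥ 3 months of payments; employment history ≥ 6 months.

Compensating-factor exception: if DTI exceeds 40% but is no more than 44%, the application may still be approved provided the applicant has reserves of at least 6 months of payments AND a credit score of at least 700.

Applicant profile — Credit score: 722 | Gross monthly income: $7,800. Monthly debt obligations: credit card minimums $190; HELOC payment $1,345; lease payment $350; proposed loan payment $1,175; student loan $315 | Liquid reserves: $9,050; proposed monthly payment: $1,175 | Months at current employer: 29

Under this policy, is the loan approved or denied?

Credit score 722 ≥ 640 (meets base)
Total debts = (190 + 1,345 + 350 + 1,175 + 315) = 3,375. DTI = 3,375/7,800 = 43.3% > 40% — standard DTI limit exceeded.
Reserves = 9,050/1,175 = 7.7 months ≥ 3
Employment 29 ≥ 6 months
DTI 43.3% is within the 40%–44% exception band; checking compensating factors.
Override check — reserves: 7.7 mo (ok); score: 722 (ok).
Both compensating conditions met → exception applies.

Approved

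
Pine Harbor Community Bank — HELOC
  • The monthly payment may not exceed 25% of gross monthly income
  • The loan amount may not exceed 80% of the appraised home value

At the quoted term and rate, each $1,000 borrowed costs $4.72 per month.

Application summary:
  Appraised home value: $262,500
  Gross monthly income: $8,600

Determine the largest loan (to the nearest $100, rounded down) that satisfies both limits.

$210,000

Payment cap: 25% × $8,600 = $2,150/month.
At $4.72 per $1,000, that supports 2,150/4.72 × 1,000 ≈ $455,508 → $455,500.
LTV cap: 80% × $262,500 = $210,000 → $210,000.
Binding constraint: loan-to-value.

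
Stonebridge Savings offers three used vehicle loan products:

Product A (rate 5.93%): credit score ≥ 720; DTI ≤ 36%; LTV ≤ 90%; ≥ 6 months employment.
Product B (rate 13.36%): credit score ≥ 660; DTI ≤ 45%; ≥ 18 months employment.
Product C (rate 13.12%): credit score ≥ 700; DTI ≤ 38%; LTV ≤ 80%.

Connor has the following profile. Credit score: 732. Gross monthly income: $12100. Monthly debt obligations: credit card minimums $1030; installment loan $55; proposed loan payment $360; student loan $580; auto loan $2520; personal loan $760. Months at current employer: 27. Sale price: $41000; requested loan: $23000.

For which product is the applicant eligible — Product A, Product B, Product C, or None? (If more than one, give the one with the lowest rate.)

Product B

Total debts = (1,030 + 55 + 360 + 580 + 2,520 + 760) = 5,305; DTI = 5,305/12,100 = 43.8%.
LTV = 23,000/41,000 = 56.1%.
Product A: score 732 ≥ 720; DTI 43.8% > 36%; LTV 56.1% ≤ 90%; employment 27 ≥ 6 mo → does not qualify.
Product B: score 732 ≥ 660; DTI 43.8% ≤ 45%; employment 27 ≥ 18 mo → qualifies.
Product C: score 732 ≥ 700; DTI 43.8% > 38%; LTV 56.1% ≤ 80% → does not qualify.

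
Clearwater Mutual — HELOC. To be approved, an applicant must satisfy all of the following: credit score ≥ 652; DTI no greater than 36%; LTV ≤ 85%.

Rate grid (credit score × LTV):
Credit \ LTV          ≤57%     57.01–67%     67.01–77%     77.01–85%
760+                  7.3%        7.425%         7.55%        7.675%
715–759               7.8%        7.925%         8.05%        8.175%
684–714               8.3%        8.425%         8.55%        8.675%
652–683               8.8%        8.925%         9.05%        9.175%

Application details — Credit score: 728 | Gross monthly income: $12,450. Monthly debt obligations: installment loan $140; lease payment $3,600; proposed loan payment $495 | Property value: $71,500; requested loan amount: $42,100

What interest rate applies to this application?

Credit score 728 ≥ 652; Total monthly debts = (140 + 3,600 + 495) = 4,235. DTI = 4,235/12,450 = 34% ≤ 36%
Loan-to-value = 42,100/71,500 = 58.9% — pass (85% max)
Credit 728 → row 715–759; LTV 58.9% → column 57.01–67%. Grid cell → 7.925%.

7.925%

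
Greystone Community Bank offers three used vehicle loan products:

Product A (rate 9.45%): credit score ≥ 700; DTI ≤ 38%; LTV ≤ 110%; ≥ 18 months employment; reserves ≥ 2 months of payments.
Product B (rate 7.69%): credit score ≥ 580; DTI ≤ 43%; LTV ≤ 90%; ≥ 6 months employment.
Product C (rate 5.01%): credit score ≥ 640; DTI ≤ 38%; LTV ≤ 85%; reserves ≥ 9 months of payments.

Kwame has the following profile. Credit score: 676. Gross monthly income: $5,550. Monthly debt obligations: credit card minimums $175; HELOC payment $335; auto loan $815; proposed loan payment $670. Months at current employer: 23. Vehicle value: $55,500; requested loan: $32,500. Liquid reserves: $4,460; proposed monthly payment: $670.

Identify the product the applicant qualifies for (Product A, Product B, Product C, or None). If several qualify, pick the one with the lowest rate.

Product B

Total debts = (175 + 335 + 815 + 670) = 1,995; DTI = 1,995/5,550 = 35.9%.
LTV = 32,500/55,500 = 58.6%.
Reserves = 4,460/670 = 6.7 months.
Product A: score 676 < 700; DTI 35.9% ≤ 38%; LTV 58.6% ≤ 110%; employment 23 ≥ 18 mo; reserves 6.7 ≥ 2 mo → does not qualify.
Product B: score 676 ≥ 580; DTI 35.9% ≤ 43%; LTV 58.6% ≤ 90%; employment 23 ≥ 6 mo → qualifies.
Product C: score 676 ≥ 640; DTI 35.9% ≤ 38%; LTV 58.6% ≤ 85%; reserves 6.7 < 9 mo → does not qualify.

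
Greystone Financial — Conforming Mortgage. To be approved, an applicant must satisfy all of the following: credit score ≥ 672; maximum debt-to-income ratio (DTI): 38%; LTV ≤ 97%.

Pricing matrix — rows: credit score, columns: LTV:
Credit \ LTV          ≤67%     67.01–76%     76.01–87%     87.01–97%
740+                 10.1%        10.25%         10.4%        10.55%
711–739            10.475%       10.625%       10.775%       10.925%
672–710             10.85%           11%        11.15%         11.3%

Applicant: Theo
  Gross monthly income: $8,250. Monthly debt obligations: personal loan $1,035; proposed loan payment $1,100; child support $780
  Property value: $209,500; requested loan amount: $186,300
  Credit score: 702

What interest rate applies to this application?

11.3%

Credit score 702 ≥ 672; Total monthly debts = (1,035 + 1,100 + 780) = 2,915. DTI: 2,915 ÷ 8,250 = 35.3%, within the 38% cap
LTV: 186,300 ÷ 209,500 = 88.9%, within 97% cap
Credit 702 → row 672–710; LTV 88.9% → column 87.01–97%. Grid cell → 11.3%.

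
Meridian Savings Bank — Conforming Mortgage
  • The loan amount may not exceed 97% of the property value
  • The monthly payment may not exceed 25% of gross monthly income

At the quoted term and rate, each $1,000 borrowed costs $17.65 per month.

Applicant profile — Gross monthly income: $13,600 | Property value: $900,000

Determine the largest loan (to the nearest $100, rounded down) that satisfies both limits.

$192,600

Payment cap: 25% × $13,600 = $3,400/month.
At $17.65 per $1,000, that supports 3,400/17.65 × 1,000 ≈ $192,634 → $192,600.
LTV cap: 97% × $900,000 = $873,000 → $873,000.
Binding constraint: payment-to-income.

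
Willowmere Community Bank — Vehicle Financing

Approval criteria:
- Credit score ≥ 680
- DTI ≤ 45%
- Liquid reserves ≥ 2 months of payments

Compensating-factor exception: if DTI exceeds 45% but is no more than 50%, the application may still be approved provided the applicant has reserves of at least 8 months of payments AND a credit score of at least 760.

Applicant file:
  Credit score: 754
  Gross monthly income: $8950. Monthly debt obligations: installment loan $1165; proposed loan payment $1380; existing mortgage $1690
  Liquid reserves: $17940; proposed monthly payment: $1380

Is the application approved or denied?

Denied

Credit score 754 ≥ 680 (meets base)
Total debts = (1,165 + 1,380 + 1,690) = 4,235. DTI: 4,235 ÷ 8,950 = 47.3%, over the 45% base limit.
Reserves = 17,940/1,380 = 13.0 months ≥ 2
DTI 47.3% is within the 45%–50% exception band; checking compensating factors.
Reserves 13.0 ≥ 8 months; credit score 754 < 760.
Compensating-factor requirement not fully met.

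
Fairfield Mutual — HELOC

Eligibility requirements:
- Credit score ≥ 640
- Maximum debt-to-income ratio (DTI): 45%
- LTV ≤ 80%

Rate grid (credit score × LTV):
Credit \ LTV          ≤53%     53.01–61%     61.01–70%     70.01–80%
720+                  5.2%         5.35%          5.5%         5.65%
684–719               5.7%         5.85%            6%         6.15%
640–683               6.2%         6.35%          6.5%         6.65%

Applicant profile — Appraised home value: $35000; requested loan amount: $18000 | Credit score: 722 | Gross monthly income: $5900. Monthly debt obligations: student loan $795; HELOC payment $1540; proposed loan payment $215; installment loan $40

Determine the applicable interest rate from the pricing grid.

Credit score 722 ≥ 640; Total monthly debts = (795 + 1,540 + 215 + 40) = 2,590. DTI = 2,590/5,900 = 43.9% ≤ 45%
Loan-to-value = 18,000/35,000 = 51.4% — pass (80% max)
Row: 722 falls in 720+. Column: 51.4% falls in ≤53%. Rate = 5.2%.

5.2%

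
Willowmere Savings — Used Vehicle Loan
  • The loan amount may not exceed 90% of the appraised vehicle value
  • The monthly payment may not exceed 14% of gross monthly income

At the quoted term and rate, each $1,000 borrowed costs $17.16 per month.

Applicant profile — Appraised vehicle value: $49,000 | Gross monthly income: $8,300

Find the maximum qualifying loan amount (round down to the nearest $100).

Payment cap: 14% × $8,300 = $1,162/month.
At $17.16 per $1,000, that supports 1,162/17.16 × 1,000 ≈ $67,715 → $67,700.
LTV cap: 90% × $49,000 = $44,100 → $44,100.
Binding constraint: loan-to-value.

$44,100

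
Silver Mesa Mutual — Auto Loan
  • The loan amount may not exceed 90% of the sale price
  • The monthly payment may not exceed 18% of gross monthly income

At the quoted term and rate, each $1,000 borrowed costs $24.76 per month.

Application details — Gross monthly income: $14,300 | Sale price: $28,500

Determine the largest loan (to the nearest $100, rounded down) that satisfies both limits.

$25,600

Payment cap: 18% × $14,300 = $2,574/month.
At $24.76 per $1,000, that supports 2,574/24.76 × 1,000 ≈ $103,957 → $103,900.
LTV cap: 90% × $28,500 = $25,650 → $25,600.
Binding constraint: loan-to-value.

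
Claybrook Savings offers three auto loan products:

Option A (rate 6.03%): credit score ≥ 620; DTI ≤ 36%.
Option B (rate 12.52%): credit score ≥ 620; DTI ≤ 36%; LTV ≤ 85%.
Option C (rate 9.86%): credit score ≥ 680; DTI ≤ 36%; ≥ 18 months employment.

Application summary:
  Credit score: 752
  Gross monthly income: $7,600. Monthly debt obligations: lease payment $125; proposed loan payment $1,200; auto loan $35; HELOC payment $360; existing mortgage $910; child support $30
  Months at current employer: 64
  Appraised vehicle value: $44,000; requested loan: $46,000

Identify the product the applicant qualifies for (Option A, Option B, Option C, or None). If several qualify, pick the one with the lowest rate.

Option A

Total debts = (125 + 1,200 + 35 + 360 + 910 + 30) = 2,660; DTI = 2,660/7,600 = 35%.
LTV = 46,000/44,000 = 104.5%.
Option A: score 752 ≥ 620; DTI 35% ≤ 36% → qualifies.
Option B: score 752 ≥ 620; DTI 35% ≤ 36%; LTV 104.5% > 85% → does not qualify.
Option C: score 752 ≥ 680; DTI 35% ≤ 36%; employment 64 ≥ 18 mo → qualifies.
Qualifying: Option A, Option C. Lowest rate is 6.03% → Option A.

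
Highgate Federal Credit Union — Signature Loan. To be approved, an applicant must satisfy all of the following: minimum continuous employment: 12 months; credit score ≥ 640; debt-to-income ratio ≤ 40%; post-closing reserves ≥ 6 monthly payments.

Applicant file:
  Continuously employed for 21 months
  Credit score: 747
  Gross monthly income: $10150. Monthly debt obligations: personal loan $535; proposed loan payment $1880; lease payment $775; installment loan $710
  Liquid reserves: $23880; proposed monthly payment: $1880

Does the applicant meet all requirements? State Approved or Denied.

Employment 21 ≥ 12 months
Credit score 747 ≥ 640 (meets)
Total monthly debts = (535 + 1,880 + 775 + 710) = 3,900. DTI: 3,900 ÷ 10,150 = 38.4%, within the 40% cap
Reserves: 23,880 ÷ 1,880 = 12.7 months (meets 6-month minimum)
All criteria satisfied.

Approved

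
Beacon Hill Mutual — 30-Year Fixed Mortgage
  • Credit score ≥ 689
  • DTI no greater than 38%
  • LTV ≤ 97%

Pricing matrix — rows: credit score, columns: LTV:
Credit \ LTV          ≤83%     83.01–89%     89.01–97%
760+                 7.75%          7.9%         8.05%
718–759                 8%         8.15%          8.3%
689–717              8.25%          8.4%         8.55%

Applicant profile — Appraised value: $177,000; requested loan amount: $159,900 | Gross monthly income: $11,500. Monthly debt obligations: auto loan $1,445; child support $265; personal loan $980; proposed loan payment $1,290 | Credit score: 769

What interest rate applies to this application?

8.05%

Credit score 769 ≥ 689; Total monthly debts = (1,445 + 265 + 980 + 1,290) = 3,980. DTI: 3,980 ÷ 11,500 = 34.6%, within the 38% cap
Loan-to-value = 159,900/177,000 = 90.3% — pass (97% max)
Row: 769 falls in 760+. Column: 90.3% falls in 89.01–97%. Rate = 8.05%.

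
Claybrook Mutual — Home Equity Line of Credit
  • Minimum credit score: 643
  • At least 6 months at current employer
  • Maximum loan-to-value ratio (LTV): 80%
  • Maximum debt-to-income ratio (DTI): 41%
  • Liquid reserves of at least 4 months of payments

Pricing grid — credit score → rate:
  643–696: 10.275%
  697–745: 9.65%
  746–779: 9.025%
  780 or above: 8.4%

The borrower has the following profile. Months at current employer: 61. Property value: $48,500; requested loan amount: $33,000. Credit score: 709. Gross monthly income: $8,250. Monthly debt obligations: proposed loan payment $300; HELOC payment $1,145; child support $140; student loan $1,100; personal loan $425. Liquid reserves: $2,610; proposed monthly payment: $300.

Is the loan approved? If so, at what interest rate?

Approved at 9.65%

Credit score 709 ≥ 643 (meets minimum)
Reserves = 2,610/300 = 8.7 months ≥ 4
LTV: 33,000 ÷ 48,500 = 68%, within 80% cap
Employment 61 ≥ 6 months
Total monthly debts = (300 + 1,145 + 140 + 1,100 + 425) = 3,110. DTI = 3,110/8,250 = 37.7% ≤ 41%
All requirements met. Score 709 falls in the 697–745 tier → 9.65%.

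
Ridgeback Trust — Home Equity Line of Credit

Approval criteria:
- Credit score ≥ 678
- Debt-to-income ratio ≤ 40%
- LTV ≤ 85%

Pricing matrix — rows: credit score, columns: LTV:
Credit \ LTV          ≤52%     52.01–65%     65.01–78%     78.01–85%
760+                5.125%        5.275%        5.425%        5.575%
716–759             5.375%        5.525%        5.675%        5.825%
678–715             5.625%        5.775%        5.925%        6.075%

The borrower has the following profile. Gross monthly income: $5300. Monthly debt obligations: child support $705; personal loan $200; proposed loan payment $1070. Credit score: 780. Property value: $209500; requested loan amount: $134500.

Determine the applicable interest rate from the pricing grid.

Credit score 780 ≥ 678; Total monthly debts = (705 + 200 + 1,070) = 1,975. Debt-to-income = 1,975/5,300 = 37.3% — meets 40% limit
LTV = 134,500/209,500 = 64.2% ≤ 85%
Score 780 is in the 760+ band; LTV 64.2% is in the 52.01–65% band → 5.275%.

5.275%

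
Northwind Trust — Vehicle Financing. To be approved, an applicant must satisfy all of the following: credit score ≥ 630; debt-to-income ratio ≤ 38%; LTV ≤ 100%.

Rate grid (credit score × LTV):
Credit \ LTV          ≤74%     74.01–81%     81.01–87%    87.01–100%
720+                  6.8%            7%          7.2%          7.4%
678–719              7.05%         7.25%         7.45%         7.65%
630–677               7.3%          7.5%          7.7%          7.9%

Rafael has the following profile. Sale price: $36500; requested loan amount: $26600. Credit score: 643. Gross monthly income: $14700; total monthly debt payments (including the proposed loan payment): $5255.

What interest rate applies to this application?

7.3%

Credit score 643 ≥ 630; DTI = 5,255/14,700 = 35.7% ≤ 38%
LTV: 26,600 ÷ 36,500 = 72.9%, within 100% cap
Credit 643 → row 630–677; LTV 72.9% → column ≤74%. Grid cell → 7.3%.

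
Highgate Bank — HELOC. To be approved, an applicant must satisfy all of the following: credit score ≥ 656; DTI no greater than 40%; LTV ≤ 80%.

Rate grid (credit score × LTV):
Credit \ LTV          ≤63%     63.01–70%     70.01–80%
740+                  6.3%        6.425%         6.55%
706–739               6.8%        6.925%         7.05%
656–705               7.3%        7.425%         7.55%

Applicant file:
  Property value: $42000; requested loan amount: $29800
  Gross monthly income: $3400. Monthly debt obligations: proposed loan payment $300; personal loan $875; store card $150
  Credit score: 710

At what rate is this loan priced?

7.05%

Credit score 710 ≥ 656; Total monthly debts = (300 + 875 + 150) = 1,325. DTI: 1,325 ÷ 3,400 = 39%, within the 40% cap
Loan-to-value = 29,800/42,000 = 71% — pass (80% max)
Score 710 is in the 706–739 band; LTV 71% is in the 70.01–80% band → 7.05%.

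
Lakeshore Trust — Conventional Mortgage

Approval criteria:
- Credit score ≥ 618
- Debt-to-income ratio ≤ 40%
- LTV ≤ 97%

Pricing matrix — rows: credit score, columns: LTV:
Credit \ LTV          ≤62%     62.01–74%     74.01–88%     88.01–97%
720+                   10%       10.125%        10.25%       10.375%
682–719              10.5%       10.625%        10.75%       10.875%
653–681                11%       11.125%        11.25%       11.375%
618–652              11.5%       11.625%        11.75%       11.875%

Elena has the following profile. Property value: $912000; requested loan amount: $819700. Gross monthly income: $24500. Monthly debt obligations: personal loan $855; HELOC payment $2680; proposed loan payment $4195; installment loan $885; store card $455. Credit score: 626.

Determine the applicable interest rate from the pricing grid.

Credit score 626 ≥ 618; Total monthly debts = (855 + 2,680 + 4,195 + 885 + 455) = 9,070. Debt-to-income = 9,070/24,500 = 37% — meets 40% limit
LTV: 819,700 ÷ 912,000 = 89.9%, within 97% cap
Score 626 is in the 618–652 band; LTV 89.9% is in the 88.01–97% band → 11.875%.

11.875%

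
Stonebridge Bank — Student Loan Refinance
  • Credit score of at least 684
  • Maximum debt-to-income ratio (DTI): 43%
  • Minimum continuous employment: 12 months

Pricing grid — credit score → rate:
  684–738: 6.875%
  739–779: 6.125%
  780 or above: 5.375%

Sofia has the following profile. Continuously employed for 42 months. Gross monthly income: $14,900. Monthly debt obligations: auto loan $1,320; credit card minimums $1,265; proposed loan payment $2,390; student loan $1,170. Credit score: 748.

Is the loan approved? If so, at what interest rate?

Approved at 6.125%

Credit score 748 ≥ 684 (meets minimum)
Total monthly debts = (1,320 + 1,265 + 2,390 + 1,170) = 6,145. DTI: 6,145 ÷ 14,900 = 41.2%, within the 43% cap
Employment 42 ≥ 12 months
All requirements met. Score 748 falls in the 739–779 tier → 6.125%.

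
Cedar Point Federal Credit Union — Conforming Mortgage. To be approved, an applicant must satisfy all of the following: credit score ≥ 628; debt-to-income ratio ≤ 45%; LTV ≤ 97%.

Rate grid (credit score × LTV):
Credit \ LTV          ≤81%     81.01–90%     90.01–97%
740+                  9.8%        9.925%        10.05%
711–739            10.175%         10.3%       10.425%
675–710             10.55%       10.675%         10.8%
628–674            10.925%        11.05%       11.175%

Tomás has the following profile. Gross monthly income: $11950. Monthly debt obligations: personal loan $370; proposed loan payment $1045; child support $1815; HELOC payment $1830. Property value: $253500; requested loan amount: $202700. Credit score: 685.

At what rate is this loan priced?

10.55%

Credit score 685 ≥ 628; Total monthly debts = (370 + 1,045 + 1,815 + 1,830) = 5,060. DTI = 5,060/11,950 = 42.3% ≤ 45%
LTV = 202,700/253,500 = 80% ≤ 97%
Score 685 is in the 675–710 band; LTV 80% is in the ≤81% band → 10.55%.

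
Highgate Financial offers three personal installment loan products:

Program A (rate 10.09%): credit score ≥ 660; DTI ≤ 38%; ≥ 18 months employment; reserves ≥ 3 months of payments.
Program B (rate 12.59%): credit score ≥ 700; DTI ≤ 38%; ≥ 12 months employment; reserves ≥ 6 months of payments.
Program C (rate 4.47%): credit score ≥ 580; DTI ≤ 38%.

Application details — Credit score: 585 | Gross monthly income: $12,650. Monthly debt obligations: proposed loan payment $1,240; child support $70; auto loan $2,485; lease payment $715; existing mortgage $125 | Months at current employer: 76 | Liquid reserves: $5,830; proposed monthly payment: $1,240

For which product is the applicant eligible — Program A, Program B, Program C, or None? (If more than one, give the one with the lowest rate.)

Program C

Total debts = (1,240 + 70 + 2,485 + 715 + 125) = 4,635; DTI = 4,635/12,650 = 36.6%.
Reserves = 5,830/1,240 = 4.7 months.
Program A: score 585 < 660; DTI 36.6% ≤ 38%; employment 76 ≥ 18 mo; reserves 4.7 ≥ 3 mo → does not qualify.
Program B: score 585 < 700; DTI 36.6% ≤ 38%; employment 76 ≥ 12 mo; reserves 4.7 < 6 mo → does not qualify.
Program C: score 585 ≥ 580; DTI 36.6% ≤ 38% → qualifies.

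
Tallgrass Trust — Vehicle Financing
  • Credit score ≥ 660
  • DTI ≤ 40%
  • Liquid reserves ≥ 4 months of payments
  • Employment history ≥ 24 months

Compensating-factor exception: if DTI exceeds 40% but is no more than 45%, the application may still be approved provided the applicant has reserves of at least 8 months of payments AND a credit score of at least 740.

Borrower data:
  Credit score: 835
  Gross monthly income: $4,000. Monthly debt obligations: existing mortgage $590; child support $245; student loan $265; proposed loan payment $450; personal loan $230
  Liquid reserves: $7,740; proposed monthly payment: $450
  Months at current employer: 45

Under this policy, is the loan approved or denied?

Credit score 835 ≥ 660 (meets base)
Total debts = (590 + 245 + 265 + 450 + 230) = 1,780. DTI = 1,780/4,000 = 44.5% > 40% — standard DTI limit exceeded.
Reserves = 7,740/450 = 17.2 months ≥ 4
Employment 45 ≥ 24 months
44.5% falls in the override range (40%–45%), so the compensating-factor test applies.
Reserves 17.2 ≥ 8 months; credit score 835 ≥ 740.
Both compensating conditions met → exception applies.

Approved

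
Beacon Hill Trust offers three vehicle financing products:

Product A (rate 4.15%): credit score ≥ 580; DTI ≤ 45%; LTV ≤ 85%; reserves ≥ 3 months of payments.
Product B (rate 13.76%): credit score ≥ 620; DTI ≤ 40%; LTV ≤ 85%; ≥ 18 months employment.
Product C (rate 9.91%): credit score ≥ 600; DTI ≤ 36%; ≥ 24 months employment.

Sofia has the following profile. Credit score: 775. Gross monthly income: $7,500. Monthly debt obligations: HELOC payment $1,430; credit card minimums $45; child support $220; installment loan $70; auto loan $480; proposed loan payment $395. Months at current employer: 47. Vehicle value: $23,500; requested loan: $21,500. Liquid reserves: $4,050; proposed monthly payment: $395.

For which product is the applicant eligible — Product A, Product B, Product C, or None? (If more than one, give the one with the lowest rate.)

Product C

Total debts = (1,430 + 45 + 220 + 70 + 480 + 395) = 2,640; DTI = 2,640/7,500 = 35.2%.
LTV = 21,500/23,500 = 91.5%.
Reserves = 4,050/395 = 10.3 months.
Product A: score 775 ≥ 580; DTI 35.2% ≤ 45%; LTV 91.5% > 85%; reserves 10.3 ≥ 3 mo → does not qualify.
Product B: score 775 ≥ 620; DTI 35.2% ≤ 40%; LTV 91.5% > 85%; employment 47 ≥ 18 mo → does not qualify.
Product C: score 775 ≥ 600; DTI 35.2% ≤ 36%; employment 47 ≥ 24 mo → qualifies.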